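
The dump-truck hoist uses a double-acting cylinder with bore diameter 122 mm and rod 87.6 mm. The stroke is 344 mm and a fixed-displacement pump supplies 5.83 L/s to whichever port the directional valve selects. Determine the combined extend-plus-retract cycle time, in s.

Cap-side area A_cap = π/4 × (122 mm)² = 11690 mm^2
Rod-side annular area A_ann = π/4 × (122² − 87.6²) = 5663 mm^2
t_ext = A_cap·L/Q = 0.6898 s
t_ret = A_ann·L/Q = 0.3341 s
t_cycle = t_ext + t_ret

t ≈ 1.02 s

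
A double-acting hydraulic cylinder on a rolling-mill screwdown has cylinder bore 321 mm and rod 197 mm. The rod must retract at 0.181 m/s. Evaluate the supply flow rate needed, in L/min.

Q ≈ 548 L/min

Rod-side annular area A_ann = π/4 × (321² − 197²) = 50450 mm^2
Q = A × v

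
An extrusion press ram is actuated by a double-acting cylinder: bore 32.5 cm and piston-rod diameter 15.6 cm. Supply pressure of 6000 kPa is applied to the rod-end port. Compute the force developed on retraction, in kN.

Rod-side annular area A_ann = π/4 × (32.5² − 15.6²) = 638.4 cm^2
On retraction the pressure acts on the annular area (bore minus rod).
F = P × A_ann

F ≈ 383 kN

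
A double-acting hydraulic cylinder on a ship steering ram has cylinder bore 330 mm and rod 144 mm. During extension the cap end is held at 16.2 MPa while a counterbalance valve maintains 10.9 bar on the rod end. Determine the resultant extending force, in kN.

Cap-side area A_cap = π/4 × (330 mm)² = 85530 mm^2
Rod-side annular area A_ann = π/4 × (330² − 144²) = 69240 mm^2
Net thrust = P_cap·A_cap − P_rod·A_ann = 1386 kN − 75.48 kN

F ≈ 1310 kN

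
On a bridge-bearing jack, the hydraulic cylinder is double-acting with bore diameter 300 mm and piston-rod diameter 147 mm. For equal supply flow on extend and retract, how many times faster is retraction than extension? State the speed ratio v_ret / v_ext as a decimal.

v_ret/v_ext ≈ 1.32

Cap-side area A_cap = π/4 × (300 mm)² = 70690 mm^2
Rod-side annular area A_ann = π/4 × (300² − 147²) = 53710 mm^2
For equal Q, v ∝ 1/A, so v_ret/v_ext = A_cap/A_ann.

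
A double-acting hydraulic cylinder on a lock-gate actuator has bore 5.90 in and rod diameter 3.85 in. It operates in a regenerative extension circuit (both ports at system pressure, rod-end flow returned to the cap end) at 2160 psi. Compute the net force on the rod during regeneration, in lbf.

With equal pressure on both faces, forces on the annular region cancel; the net push is pressure × rod cross-section.
Rod cross-section A_rod = π/4 × (3.85 in)² = 11.64 in^2
F = P × A_rod

F ≈ 25100 lbf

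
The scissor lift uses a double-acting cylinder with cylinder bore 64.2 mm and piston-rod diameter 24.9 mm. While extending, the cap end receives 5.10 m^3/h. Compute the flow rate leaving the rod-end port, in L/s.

Q_out ≈ 1.20 L/s

Cap-side area A_cap = π/4 × (64.2 mm)² = 3237 mm^2
Rod-side annular area A_ann = π/4 × (64.2² − 24.9²) = 2750 mm^2
Piston speed v = Q_in/A_cap; rod-end outflow Q_out = v × A_ann = Q_in × A_ann/A_cap.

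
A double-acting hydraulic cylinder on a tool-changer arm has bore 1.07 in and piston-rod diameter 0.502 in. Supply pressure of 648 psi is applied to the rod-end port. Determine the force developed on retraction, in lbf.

Rod-side annular area A_ann = π/4 × (1.07² − 0.502²) = 0.7013 in^2
On retraction the pressure acts on the annular area (bore minus rod).
F = P × A_ann

F ≈ 454 lbf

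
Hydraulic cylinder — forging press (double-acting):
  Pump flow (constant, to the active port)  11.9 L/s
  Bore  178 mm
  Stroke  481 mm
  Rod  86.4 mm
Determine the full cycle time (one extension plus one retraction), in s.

Cap-side area A_cap = π/4 × (178 mm)² = 24880 mm^2
Rod-side annular area A_ann = π/4 × (178² − 86.4²) = 19020 mm^2
t_ext = A_cap·L/Q = 1.006 s
t_ret = A_ann·L/Q = 0.7689 s
t_cycle = t_ext + t_ret

t ≈ 1.77 s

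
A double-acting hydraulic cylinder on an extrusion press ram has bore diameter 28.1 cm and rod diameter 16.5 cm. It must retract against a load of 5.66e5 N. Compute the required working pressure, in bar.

P ≈ 139 bar

Rod-side annular area A_ann = π/4 × (28.1² − 16.5²) = 406.3 cm^2
Retraction: pressure acts on the annular area.
P = F / A = 5.66e5 N / A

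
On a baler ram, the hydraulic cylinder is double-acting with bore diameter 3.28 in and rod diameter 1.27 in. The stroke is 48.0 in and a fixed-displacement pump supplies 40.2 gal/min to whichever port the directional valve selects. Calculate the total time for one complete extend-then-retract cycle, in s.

t ≈ 4.85 s

Cap-side area A_cap = π/4 × (3.28 in)² = 8.450 in^2
Rod-side annular area A_ann = π/4 × (3.28² − 1.27²) = 7.183 in^2
t_ext = A_cap·L/Q = 2.621 s
t_ret = A_ann·L/Q = 2.228 s
t_cycle = t_ext + t_ret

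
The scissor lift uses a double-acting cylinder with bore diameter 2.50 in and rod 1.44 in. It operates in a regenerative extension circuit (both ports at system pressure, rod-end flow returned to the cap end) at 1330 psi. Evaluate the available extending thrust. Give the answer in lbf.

With equal pressure on both faces, forces on the annular region cancel; the net push is pressure × rod cross-section.
Rod cross-section A_rod = π/4 × (1.44 in)² = 1.629 in^2
F = P × A_rod

F ≈ 2170 lbf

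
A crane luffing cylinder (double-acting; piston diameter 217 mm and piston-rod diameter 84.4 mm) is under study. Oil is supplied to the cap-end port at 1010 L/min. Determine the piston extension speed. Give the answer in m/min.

v ≈ 27.3 m/min

Cap-side area A_cap = π/4 × (217 mm)² = 36980 mm^2
v = Q / A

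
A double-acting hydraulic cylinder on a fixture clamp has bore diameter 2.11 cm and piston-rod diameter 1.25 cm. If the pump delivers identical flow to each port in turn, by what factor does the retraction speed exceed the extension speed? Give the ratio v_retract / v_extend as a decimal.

Cap-side area A_cap = π/4 × (2.11 cm)² = 3.497 cm^2
Rod-side annular area A_ann = π/4 × (2.11² − 1.25²) = 2.269 cm^2
For equal Q, v ∝ 1/A, so v_ret/v_ext = A_cap/A_ann.

v_ret/v_ext ≈ 1.54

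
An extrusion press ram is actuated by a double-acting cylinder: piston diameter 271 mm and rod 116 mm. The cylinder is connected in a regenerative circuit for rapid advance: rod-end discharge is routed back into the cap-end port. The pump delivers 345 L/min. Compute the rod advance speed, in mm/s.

In regeneration the rod-end outflow joins the pump flow into the cap end, so the net volume the pump must supply per unit advance equals the rod cross-section area.
Rod cross-section A_rod = π/4 × (116 mm)² = 10570 mm^2
v = Q_pump / A_rod

v ≈ 544 mm/s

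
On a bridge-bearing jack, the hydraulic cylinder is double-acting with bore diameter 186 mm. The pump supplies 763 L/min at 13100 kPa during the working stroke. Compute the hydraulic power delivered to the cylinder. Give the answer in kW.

W ≈ 167 kW

Hydraulic power = P × Q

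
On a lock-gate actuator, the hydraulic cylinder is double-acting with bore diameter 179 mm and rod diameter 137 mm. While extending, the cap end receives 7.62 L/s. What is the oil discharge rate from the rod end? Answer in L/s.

Q_out ≈ 3.16 L/s

Cap-side area A_cap = π/4 × (179 mm)² = 25160 mm^2
Rod-side annular area A_ann = π/4 × (179² − 137²) = 10420 mm^2
Piston speed v = Q_in/A_cap; rod-end outflow Q_out = v × A_ann = Q_in × A_ann/A_cap.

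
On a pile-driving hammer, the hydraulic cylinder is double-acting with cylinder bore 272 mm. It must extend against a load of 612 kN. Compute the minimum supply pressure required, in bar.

Cap-side area A_cap = π/4 × (272 mm)² = 58110 mm^2
P = F / A = 612 kN / A

P ≈ 105 bar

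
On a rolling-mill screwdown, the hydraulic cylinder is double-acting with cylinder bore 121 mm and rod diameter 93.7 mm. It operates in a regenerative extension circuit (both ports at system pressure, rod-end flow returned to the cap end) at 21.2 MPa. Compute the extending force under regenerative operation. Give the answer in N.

F ≈ 1.46e5 N

With equal pressure on both faces, forces on the annular region cancel; the net push is pressure × rod cross-section.
Rod cross-section A_rod = π/4 × (93.7 mm)² = 6896 mm^2
F = P × A_rod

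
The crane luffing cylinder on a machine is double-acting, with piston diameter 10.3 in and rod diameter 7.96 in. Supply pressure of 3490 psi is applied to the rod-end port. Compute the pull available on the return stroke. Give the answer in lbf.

F ≈ 1.17e5 lbf

Rod-side annular area A_ann = π/4 × (10.3² − 7.96²) = 33.56 in^2
On retraction the pressure acts on the annular area (bore minus rod).
F = P × A_ann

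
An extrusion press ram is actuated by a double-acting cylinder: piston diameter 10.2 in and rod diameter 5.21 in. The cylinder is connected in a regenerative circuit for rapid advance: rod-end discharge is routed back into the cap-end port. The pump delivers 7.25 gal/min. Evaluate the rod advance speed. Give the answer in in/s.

v ≈ 1.31 in/s

In regeneration the rod-end outflow joins the pump flow into the cap end, so the net volume the pump must supply per unit advance equals the rod cross-section area.
Rod cross-section A_rod = π/4 × (5.21 in)² = 21.32 in^2
v = Q_pump / A_rod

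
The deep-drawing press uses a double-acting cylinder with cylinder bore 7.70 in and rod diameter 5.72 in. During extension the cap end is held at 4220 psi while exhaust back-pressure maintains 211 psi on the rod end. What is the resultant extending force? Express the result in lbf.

Cap-side area A_cap = π/4 × (7.70 in)² = 46.57 in^2
Rod-side annular area A_ann = π/4 × (7.70² − 5.72²) = 20.87 in^2
Net thrust = P_cap·A_cap − P_rod·A_ann = 1.965e5 lbf − 4403 lbf

F ≈ 1.92e5 lbf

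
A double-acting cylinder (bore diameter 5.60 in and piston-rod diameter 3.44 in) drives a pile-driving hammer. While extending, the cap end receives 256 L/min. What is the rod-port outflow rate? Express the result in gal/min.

Q_out ≈ 42.1 gal/min

Cap-side area A_cap = π/4 × (5.60 in)² = 24.63 in^2
Rod-side annular area A_ann = π/4 × (5.60² − 3.44²) = 15.34 in^2
Piston speed v = Q_in/A_cap; rod-end outflow Q_out = v × A_ann = Q_in × A_ann/A_cap.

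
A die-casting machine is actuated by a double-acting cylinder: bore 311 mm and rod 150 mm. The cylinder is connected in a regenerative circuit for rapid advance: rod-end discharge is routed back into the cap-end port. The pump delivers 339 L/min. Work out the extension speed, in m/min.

In regeneration the rod-end outflow joins the pump flow into the cap end, so the net volume the pump must supply per unit advance equals the rod cross-section area.
Rod cross-section A_rod = π/4 × (150 mm)² = 17670 mm^2
v = Q_pump / A_rod

v ≈ 19.2 m/min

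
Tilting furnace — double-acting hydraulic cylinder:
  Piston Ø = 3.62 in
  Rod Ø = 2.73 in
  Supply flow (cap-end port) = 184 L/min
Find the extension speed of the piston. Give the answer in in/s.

v ≈ 18.2 in/s

Cap-side area A_cap = π/4 × (3.62 in)² = 10.29 in^2
v = Q / A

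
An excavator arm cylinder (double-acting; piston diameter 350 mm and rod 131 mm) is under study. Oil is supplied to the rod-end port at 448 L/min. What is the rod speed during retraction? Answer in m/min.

v ≈ 5.42 m/min

Rod-side annular area A_ann = π/4 × (350² − 131²) = 82730 mm^2
Flow into the rod-end port fills the annular volume.
v = Q / A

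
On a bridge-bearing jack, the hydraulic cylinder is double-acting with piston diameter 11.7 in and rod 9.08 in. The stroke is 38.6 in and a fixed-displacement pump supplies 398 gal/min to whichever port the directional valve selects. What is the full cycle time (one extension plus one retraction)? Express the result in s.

Cap-side area A_cap = π/4 × (11.7 in)² = 107.5 in^2
Rod-side annular area A_ann = π/4 × (11.7² − 9.08²) = 42.76 in^2
t_ext = A_cap·L/Q = 2.708 s
t_ret = A_ann·L/Q = 1.077 s
t_cycle = t_ext + t_ret

t ≈ 3.79 s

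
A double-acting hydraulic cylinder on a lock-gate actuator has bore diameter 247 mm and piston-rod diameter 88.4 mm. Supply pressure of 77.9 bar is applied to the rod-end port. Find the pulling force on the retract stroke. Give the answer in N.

F ≈ 3.25e5 N

Rod-side annular area A_ann = π/4 × (247² − 88.4²) = 41780 mm^2
On retraction the pressure acts on the annular area (bore minus rod).
F = P × A_ann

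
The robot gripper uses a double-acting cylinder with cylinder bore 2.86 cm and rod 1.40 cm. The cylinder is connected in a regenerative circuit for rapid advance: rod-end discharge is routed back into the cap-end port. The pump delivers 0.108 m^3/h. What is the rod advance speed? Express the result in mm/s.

v ≈ 195 mm/s

In regeneration the rod-end outflow joins the pump flow into the cap end, so the net volume the pump must supply per unit advance equals the rod cross-section area.
Rod cross-section A_rod = π/4 × (1.40 cm)² = 1.539 cm^2
v = Q_pump / A_rod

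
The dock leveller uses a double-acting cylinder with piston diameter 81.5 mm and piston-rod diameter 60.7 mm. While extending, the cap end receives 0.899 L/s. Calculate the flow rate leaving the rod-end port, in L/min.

Cap-side area A_cap = π/4 × (81.5 mm)² = 5217 mm^2
Rod-side annular area A_ann = π/4 × (81.5² − 60.7²) = 2323 mm^2
Piston speed v = Q_in/A_cap; rod-end outflow Q_out = v × A_ann = Q_in × A_ann/A_cap.

Q_out ≈ 24.0 L/min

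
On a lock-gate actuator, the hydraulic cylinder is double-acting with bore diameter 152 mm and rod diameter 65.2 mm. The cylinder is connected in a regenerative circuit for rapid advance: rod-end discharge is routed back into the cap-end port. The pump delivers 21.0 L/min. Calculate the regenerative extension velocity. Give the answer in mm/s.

v ≈ 105 mm/s

In regeneration the rod-end outflow joins the pump flow into the cap end, so the net volume the pump must supply per unit advance equals the rod cross-section area.
Rod cross-section A_rod = π/4 × (65.2 mm)² = 3339 mm^2
v = Q_pump / A_rod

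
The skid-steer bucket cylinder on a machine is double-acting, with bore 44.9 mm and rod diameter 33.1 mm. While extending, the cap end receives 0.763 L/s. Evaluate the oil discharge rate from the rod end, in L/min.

Cap-side area A_cap = π/4 × (44.9 mm)² = 1583 mm^2
Rod-side annular area A_ann = π/4 × (44.9² − 33.1²) = 722.9 mm^2
Piston speed v = Q_in/A_cap; rod-end outflow Q_out = v × A_ann = Q_in × A_ann/A_cap.

Q_out ≈ 20.9 L/min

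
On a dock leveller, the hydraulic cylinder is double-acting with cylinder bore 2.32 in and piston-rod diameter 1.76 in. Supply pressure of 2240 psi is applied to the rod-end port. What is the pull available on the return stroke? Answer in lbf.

Rod-side annular area A_ann = π/4 × (2.32² − 1.76²) = 1.794 in^2
On retraction the pressure acts on the annular area (bore minus rod).
F = P × A_ann

F ≈ 4020 lbf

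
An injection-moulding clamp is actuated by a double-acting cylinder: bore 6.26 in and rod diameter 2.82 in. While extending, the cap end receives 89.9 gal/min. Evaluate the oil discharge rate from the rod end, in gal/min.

Q_out ≈ 71.7 gal/min

Cap-side area A_cap = π/4 × (6.26 in)² = 30.78 in^2
Rod-side annular area A_ann = π/4 × (6.26² − 2.82²) = 24.53 in^2
Piston speed v = Q_in/A_cap; rod-end outflow Q_out = v × A_ann = Q_in × A_ann/A_cap.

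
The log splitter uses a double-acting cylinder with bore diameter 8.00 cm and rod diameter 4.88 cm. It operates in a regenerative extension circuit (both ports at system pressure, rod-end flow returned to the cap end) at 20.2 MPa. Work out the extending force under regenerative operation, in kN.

With equal pressure on both faces, forces on the annular region cancel; the net push is pressure × rod cross-section.
Rod cross-section A_rod = π/4 × (4.88 cm)² = 18.70 cm^2
F = P × A_rod

F ≈ 37.8 kN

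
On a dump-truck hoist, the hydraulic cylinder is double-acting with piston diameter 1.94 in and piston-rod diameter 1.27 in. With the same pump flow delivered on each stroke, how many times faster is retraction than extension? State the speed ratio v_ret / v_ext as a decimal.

v_ret/v_ext ≈ 1.75

Cap-side area A_cap = π/4 × (1.94 in)² = 2.956 in^2
Rod-side annular area A_ann = π/4 × (1.94² − 1.27²) = 1.689 in^2
For equal Q, v ∝ 1/A, so v_ret/v_ext = A_cap/A_ann.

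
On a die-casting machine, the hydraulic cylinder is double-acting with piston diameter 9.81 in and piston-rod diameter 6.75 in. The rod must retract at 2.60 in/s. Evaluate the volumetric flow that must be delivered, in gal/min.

Q ≈ 26.9 gal/min

Rod-side annular area A_ann = π/4 × (9.81² − 6.75²) = 39.80 in^2
Q = A × v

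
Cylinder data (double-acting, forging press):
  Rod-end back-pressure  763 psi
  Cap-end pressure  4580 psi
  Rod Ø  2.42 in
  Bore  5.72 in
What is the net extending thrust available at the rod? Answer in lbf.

F ≈ 1.02e5 lbf

Cap-side area A_cap = π/4 × (5.72 in)² = 25.70 in^2
Rod-side annular area A_ann = π/4 × (5.72² − 2.42²) = 21.10 in^2
Net thrust = P_cap·A_cap − P_rod·A_ann = 1.177e5 lbf − 16100 lbf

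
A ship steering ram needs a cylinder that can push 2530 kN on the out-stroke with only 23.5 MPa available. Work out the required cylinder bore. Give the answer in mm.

Extension force acts on the full piston face: F = P × (π/4)D².
D = √(4F / (πP)) = √(4 × 2530 kN / (π × 23.5 MPa))

D ≈ 370 mm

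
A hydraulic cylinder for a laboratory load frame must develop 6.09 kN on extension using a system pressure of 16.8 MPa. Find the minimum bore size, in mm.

D ≈ 21.5 mm

Extension force acts on the full piston face: F = P × (π/4)D².
D = √(4F / (πP)) = √(4 × 6.09 kN / (π × 16.8 MPa))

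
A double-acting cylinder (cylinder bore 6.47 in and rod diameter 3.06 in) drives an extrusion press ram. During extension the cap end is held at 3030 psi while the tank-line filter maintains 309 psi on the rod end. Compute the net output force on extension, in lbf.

Cap-side area A_cap = π/4 × (6.47 in)² = 32.88 in^2
Rod-side annular area A_ann = π/4 × (6.47² − 3.06²) = 25.52 in^2
Net thrust = P_cap·A_cap − P_rod·A_ann = 99620 lbf − 7887 lbf

F ≈ 91700 lbf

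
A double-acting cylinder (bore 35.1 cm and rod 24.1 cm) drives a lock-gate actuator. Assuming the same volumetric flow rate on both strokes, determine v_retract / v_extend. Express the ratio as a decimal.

Cap-side area A_cap = π/4 × (35.1 cm)² = 967.6 cm^2
Rod-side annular area A_ann = π/4 × (35.1² − 24.1²) = 511.5 cm^2
For equal Q, v ∝ 1/A, so v_ret/v_ext = A_cap/A_ann.

v_ret/v_ext ≈ 1.89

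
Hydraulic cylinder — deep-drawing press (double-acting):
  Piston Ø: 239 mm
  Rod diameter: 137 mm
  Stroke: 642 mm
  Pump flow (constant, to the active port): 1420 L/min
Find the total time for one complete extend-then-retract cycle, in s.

t ≈ 2.03 s

Cap-side area A_cap = π/4 × (239 mm)² = 44860 mm^2
Rod-side annular area A_ann = π/4 × (239² − 137²) = 30120 mm^2
t_ext = A_cap·L/Q = 1.217 s
t_ret = A_ann·L/Q = 0.8171 s
t_cycle = t_ext + t_ret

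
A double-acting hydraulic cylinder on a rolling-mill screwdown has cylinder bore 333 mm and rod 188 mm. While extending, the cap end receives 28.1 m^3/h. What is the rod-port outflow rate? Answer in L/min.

Cap-side area A_cap = π/4 × (333 mm)² = 87090 mm^2
Rod-side annular area A_ann = π/4 × (333² − 188²) = 59330 mm^2
Piston speed v = Q_in/A_cap; rod-end outflow Q_out = v × A_ann = Q_in × A_ann/A_cap.

Q_out ≈ 319 L/min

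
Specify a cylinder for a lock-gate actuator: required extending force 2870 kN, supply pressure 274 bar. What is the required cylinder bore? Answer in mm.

Extension force acts on the full piston face: F = P × (π/4)D².
D = √(4F / (πP)) = √(4 × 2870 kN / (π × 274 bar))

D ≈ 365 mm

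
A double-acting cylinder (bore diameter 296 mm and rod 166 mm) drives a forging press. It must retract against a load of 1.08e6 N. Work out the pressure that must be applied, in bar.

Rod-side annular area A_ann = π/4 × (296² − 166²) = 47170 mm^2
Retraction: pressure acts on the annular area.
P = F / A = 1.08e6 N / A

P ≈ 229 bar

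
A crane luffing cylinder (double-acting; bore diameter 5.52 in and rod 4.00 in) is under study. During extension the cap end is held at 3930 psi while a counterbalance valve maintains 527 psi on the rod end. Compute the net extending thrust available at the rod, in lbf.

Cap-side area A_cap = π/4 × (5.52 in)² = 23.93 in^2
Rod-side annular area A_ann = π/4 × (5.52² − 4.00²) = 11.37 in^2
Net thrust = P_cap·A_cap − P_rod·A_ann = 94050 lbf − 5989 lbf

F ≈ 88100 lbf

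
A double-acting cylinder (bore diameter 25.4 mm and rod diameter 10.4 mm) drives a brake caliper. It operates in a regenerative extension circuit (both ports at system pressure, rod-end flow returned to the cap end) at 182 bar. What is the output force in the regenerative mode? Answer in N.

With equal pressure on both faces, forces on the annular region cancel; the net push is pressure × rod cross-section.
Rod cross-section A_rod = π/4 × (10.4 mm)² = 84.95 mm^2
F = P × A_rod

F ≈ 1550 N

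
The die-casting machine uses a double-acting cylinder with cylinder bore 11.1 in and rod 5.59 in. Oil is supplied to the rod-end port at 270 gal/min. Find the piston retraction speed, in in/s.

Rod-side annular area A_ann = π/4 × (11.1² − 5.59²) = 72.23 in^2
Flow into the rod-end port fills the annular volume.
v = Q / A

v ≈ 14.4 in/s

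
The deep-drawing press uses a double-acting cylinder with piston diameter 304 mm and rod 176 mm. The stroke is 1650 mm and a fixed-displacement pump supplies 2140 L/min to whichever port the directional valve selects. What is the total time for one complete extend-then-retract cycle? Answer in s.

Cap-side area A_cap = π/4 × (304 mm)² = 72580 mm^2
Rod-side annular area A_ann = π/4 × (304² − 176²) = 48250 mm^2
t_ext = A_cap·L/Q = 3.358 s
t_ret = A_ann·L/Q = 2.232 s
t_cycle = t_ext + t_ret

t ≈ 5.59 s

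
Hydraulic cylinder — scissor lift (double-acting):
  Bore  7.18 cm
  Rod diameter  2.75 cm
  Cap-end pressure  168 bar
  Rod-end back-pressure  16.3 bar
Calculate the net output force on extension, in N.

F ≈ 62400 N

Cap-side area A_cap = π/4 × (7.18 cm)² = 40.49 cm^2
Rod-side annular area A_ann = π/4 × (7.18² − 2.75²) = 34.55 cm^2
Net thrust = P_cap·A_cap − P_rod·A_ann = 68020 N − 5632 N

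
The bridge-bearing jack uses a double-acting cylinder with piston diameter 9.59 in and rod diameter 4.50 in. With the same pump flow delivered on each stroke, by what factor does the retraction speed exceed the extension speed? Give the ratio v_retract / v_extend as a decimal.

Cap-side area A_cap = π/4 × (9.59 in)² = 72.23 in^2
Rod-side annular area A_ann = π/4 × (9.59² − 4.50²) = 56.33 in^2
For equal Q, v ∝ 1/A, so v_ret/v_ext = A_cap/A_ann.

v_ret/v_ext ≈ 1.28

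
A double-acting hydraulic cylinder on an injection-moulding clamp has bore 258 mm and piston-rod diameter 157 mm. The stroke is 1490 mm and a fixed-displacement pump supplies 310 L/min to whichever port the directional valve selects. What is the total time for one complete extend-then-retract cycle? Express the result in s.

t ≈ 24.6 s

Cap-side area A_cap = π/4 × (258 mm)² = 52280 mm^2
Rod-side annular area A_ann = π/4 × (258² − 157²) = 32920 mm^2
t_ext = A_cap·L/Q = 15.08 s
t_ret = A_ann·L/Q = 9.494 s
t_cycle = t_ext + t_ret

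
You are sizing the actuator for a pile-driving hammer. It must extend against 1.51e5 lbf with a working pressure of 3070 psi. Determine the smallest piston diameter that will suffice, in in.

D ≈ 7.91 in

Extension force acts on the full piston face: F = P × (π/4)D².
D = √(4F / (πP)) = √(4 × 1.51e5 lbf / (π × 3070 psi))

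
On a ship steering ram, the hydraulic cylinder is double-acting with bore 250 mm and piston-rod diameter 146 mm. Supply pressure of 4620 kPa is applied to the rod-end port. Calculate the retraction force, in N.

Rod-side annular area A_ann = π/4 × (250² − 146²) = 32350 mm^2
On retraction the pressure acts on the annular area (bore minus rod).
F = P × A_ann

F ≈ 1.49e5 N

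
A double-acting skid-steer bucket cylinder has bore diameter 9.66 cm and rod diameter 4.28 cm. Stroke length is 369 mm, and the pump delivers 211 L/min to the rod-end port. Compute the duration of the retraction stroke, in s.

Rod-side annular area A_ann = π/4 × (9.66² − 4.28²) = 58.90 cm^2
Swept volume V = A × L; t = V / Q = A·L / Q

t ≈ 0.618 s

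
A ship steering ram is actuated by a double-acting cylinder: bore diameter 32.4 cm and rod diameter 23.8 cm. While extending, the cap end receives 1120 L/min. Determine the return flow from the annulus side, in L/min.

Q_out ≈ 516 L/min

Cap-side area A_cap = π/4 × (32.4 cm)² = 824.5 cm^2
Rod-side annular area A_ann = π/4 × (32.4² − 23.8²) = 379.6 cm^2
Piston speed v = Q_in/A_cap; rod-end outflow Q_out = v × A_ann = Q_in × A_ann/A_cap.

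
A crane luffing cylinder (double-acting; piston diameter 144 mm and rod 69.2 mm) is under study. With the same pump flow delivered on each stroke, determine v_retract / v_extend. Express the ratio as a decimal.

Cap-side area A_cap = π/4 × (144 mm)² = 16290 mm^2
Rod-side annular area A_ann = π/4 × (144² − 69.2²) = 12530 mm^2
For equal Q, v ∝ 1/A, so v_ret/v_ext = A_cap/A_ann.

v_ret/v_ext ≈ 1.30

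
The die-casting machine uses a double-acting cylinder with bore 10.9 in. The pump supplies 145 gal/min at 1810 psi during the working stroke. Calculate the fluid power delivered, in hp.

W ≈ 153 hp

Hydraulic power = P × Q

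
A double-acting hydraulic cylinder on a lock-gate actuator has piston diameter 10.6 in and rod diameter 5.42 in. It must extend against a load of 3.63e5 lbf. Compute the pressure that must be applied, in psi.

Cap-side area A_cap = π/4 × (10.6 in)² = 88.25 in^2
P = F / A = 3.63e5 lbf / A

P ≈ 4110 psi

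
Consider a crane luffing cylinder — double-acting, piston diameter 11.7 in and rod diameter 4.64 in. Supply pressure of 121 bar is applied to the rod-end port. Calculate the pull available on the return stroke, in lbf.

F ≈ 1.59e5 lbf

Rod-side annular area A_ann = π/4 × (11.7² − 4.64²) = 90.60 in^2
On retraction the pressure acts on the annular area (bore minus rod).
F = P × A_ann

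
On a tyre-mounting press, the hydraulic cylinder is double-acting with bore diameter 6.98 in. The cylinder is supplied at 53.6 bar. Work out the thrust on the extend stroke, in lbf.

F ≈ 29700 lbf

Cap-side area A_cap = π/4 × (6.98 in)² = 38.26 in^2
F = P × A_cap = 53.6 bar × A_cap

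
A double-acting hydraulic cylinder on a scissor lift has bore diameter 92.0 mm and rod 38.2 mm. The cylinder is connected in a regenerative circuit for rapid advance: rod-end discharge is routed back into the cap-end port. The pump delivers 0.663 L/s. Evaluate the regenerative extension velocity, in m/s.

In regeneration the rod-end outflow joins the pump flow into the cap end, so the net volume the pump must supply per unit advance equals the rod cross-section area.
Rod cross-section A_rod = π/4 × (38.2 mm)² = 1146 mm^2
v = Q_pump / A_rod

v ≈ 0.578 m/s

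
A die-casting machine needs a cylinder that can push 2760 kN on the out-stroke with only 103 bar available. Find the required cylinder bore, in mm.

D ≈ 584 mm

Extension force acts on the full piston face: F = P × (π/4)D².
D = √(4F / (πP)) = √(4 × 2760 kN / (π × 103 bar))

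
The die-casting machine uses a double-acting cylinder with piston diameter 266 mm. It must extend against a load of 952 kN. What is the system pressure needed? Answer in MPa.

P ≈ 17.1 MPa

Cap-side area A_cap = π/4 × (266 mm)² = 55570 mm^2
P = F / A = 952 kN / A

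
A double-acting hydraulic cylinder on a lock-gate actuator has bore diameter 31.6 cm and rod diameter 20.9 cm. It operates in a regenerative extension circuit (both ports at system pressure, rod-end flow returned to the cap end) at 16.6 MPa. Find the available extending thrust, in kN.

F ≈ 569 kN

With equal pressure on both faces, forces on the annular region cancel; the net push is pressure × rod cross-section.
Rod cross-section A_rod = π/4 × (20.9 cm)² = 343.1 cm^2
F = P × A_rod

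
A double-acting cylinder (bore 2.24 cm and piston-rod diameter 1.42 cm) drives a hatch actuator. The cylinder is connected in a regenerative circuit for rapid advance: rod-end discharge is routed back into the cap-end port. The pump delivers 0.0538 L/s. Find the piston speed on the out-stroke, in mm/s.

v ≈ 340 mm/s

In regeneration the rod-end outflow joins the pump flow into the cap end, so the net volume the pump must supply per unit advance equals the rod cross-section area.
Rod cross-section A_rod = π/4 × (1.42 cm)² = 1.584 cm^2
v = Q_pump / A_rod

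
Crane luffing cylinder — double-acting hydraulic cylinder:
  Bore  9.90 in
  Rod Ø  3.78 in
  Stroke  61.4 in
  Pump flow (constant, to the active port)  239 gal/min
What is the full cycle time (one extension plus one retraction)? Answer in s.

Cap-side area A_cap = π/4 × (9.90 in)² = 76.98 in^2
Rod-side annular area A_ann = π/4 × (9.90² − 3.78²) = 65.75 in^2
t_ext = A_cap·L/Q = 5.137 s
t_ret = A_ann·L/Q = 4.388 s
t_cycle = t_ext + t_ret

t ≈ 9.52 s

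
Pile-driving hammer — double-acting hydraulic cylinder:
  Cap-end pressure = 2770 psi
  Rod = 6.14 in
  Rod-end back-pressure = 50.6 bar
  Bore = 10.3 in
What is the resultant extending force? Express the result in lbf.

F ≈ 1.91e5 lbf

Cap-side area A_cap = π/4 × (10.3 in)² = 83.32 in^2
Rod-side annular area A_ann = π/4 × (10.3² − 6.14²) = 53.71 in^2
Net thrust = P_cap·A_cap − P_rod·A_ann = 2.308e5 lbf − 39420 lbf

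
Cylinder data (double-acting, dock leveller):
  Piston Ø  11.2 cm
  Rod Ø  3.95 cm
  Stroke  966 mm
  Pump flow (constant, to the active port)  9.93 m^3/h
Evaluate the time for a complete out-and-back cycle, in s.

t ≈ 6.47 s

Cap-side area A_cap = π/4 × (11.2 cm)² = 98.52 cm^2
Rod-side annular area A_ann = π/4 × (11.2² − 3.95²) = 86.27 cm^2
t_ext = A_cap·L/Q = 3.450 s
t_ret = A_ann·L/Q = 3.021 s
t_cycle = t_ext + t_ret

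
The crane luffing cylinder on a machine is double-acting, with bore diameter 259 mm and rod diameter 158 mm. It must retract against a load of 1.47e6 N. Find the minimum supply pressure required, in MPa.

P ≈ 44.4 MPa

Rod-side annular area A_ann = π/4 × (259² − 158²) = 33080 mm^2
Retraction: pressure acts on the annular area.
P = F / A = 1.47e6 N / A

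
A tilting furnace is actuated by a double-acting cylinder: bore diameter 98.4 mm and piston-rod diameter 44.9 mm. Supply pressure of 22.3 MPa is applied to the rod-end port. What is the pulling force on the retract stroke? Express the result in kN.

Rod-side annular area A_ann = π/4 × (98.4² − 44.9²) = 6021 mm^2
On retraction the pressure acts on the annular area (bore minus rod).
F = P × A_ann

F ≈ 134 kN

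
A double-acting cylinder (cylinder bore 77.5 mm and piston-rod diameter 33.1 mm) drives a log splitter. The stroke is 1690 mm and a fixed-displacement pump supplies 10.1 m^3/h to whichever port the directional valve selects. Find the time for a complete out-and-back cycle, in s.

t ≈ 5.16 s

Cap-side area A_cap = π/4 × (77.5 mm)² = 4717 mm^2
Rod-side annular area A_ann = π/4 × (77.5² − 33.1²) = 3857 mm^2
t_ext = A_cap·L/Q = 2.842 s
t_ret = A_ann·L/Q = 2.323 s
t_cycle = t_ext + t_ret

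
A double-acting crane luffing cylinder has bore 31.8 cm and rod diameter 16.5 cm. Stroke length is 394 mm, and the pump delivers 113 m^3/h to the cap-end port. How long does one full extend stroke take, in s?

Cap-side area A_cap = π/4 × (31.8 cm)² = 794.2 cm^2
Swept volume V = A × L; t = V / Q = A·L / Q

t ≈ 0.997 s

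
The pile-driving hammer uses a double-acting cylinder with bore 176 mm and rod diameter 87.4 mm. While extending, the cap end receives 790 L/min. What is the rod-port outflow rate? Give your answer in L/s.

Cap-side area A_cap = π/4 × (176 mm)² = 24330 mm^2
Rod-side annular area A_ann = π/4 × (176² − 87.4²) = 18330 mm^2
Piston speed v = Q_in/A_cap; rod-end outflow Q_out = v × A_ann = Q_in × A_ann/A_cap.

Q_out ≈ 9.92 L/s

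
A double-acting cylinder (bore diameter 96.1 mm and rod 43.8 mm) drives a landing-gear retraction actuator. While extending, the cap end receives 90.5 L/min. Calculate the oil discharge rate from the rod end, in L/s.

Cap-side area A_cap = π/4 × (96.1 mm)² = 7253 mm^2
Rod-side annular area A_ann = π/4 × (96.1² − 43.8²) = 5747 mm^2
Piston speed v = Q_in/A_cap; rod-end outflow Q_out = v × A_ann = Q_in × A_ann/A_cap.

Q_out ≈ 1.20 L/s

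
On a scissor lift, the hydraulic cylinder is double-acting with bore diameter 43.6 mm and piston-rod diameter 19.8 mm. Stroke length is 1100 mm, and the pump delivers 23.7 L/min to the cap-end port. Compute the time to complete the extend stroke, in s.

Cap-side area A_cap = π/4 × (43.6 mm)² = 1493 mm^2
Swept volume V = A × L; t = V / Q = A·L / Q

t ≈ 4.16 s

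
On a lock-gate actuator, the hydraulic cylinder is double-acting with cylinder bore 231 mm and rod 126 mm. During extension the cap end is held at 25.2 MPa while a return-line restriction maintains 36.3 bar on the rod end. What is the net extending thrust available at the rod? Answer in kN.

Cap-side area A_cap = π/4 × (231 mm)² = 41910 mm^2
Rod-side annular area A_ann = π/4 × (231² − 126²) = 29440 mm^2
Net thrust = P_cap·A_cap − P_rod·A_ann = 1056 kN − 106.9 kN

F ≈ 949 kN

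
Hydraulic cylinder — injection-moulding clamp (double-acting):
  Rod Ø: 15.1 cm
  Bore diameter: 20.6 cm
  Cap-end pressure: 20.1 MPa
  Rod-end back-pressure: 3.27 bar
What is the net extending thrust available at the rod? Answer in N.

F ≈ 6.65e5 N

Cap-side area A_cap = π/4 × (20.6 cm)² = 333.3 cm^2
Rod-side annular area A_ann = π/4 × (20.6² − 15.1²) = 154.2 cm^2
Net thrust = P_cap·A_cap − P_rod·A_ann = 6.699e5 N − 5043 N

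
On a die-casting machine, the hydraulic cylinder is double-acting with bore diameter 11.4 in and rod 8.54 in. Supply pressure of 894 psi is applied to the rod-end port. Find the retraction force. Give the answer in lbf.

F ≈ 40000 lbf

Rod-side annular area A_ann = π/4 × (11.4² − 8.54²) = 44.79 in^2
On retraction the pressure acts on the annular area (bore minus rod).
F = P × A_ann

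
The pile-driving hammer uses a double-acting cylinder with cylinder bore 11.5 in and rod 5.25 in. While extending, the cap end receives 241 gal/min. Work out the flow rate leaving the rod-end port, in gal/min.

Q_out ≈ 191 gal/min

Cap-side area A_cap = π/4 × (11.5 in)² = 103.9 in^2
Rod-side annular area A_ann = π/4 × (11.5² − 5.25²) = 82.22 in^2
Piston speed v = Q_in/A_cap; rod-end outflow Q_out = v × A_ann = Q_in × A_ann/A_cap.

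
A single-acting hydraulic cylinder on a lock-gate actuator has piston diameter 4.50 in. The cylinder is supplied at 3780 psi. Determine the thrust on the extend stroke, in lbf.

F ≈ 60100 lbf

Cap-side area A_cap = π/4 × (4.50 in)² = 15.90 in^2
F = P × A_cap = 3780 psi × A_cap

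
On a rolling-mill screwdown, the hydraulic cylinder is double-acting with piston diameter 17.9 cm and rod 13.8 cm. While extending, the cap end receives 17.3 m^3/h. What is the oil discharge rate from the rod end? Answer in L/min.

Cap-side area A_cap = π/4 × (17.9 cm)² = 251.6 cm^2
Rod-side annular area A_ann = π/4 × (17.9² − 13.8²) = 102.1 cm^2
Piston speed v = Q_in/A_cap; rod-end outflow Q_out = v × A_ann = Q_in × A_ann/A_cap.

Q_out ≈ 117 L/min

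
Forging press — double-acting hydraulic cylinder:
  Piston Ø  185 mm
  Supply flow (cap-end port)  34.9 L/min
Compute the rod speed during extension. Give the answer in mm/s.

v ≈ 21.6 mm/s

Cap-side area A_cap = π/4 × (185 mm)² = 26880 mm^2
v = Q / A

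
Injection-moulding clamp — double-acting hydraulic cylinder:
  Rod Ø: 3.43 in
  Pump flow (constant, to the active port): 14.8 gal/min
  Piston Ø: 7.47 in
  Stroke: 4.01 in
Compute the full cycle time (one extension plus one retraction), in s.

t ≈ 5.52 s

Cap-side area A_cap = π/4 × (7.47 in)² = 43.83 in^2
Rod-side annular area A_ann = π/4 × (7.47² − 3.43²) = 34.59 in^2
t_ext = A_cap·L/Q = 3.084 s
t_ret = A_ann·L/Q = 2.434 s
t_cycle = t_ext + t_ret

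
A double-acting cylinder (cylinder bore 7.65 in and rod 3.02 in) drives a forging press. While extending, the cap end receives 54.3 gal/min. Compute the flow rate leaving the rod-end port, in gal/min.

Cap-side area A_cap = π/4 × (7.65 in)² = 45.96 in^2
Rod-side annular area A_ann = π/4 × (7.65² − 3.02²) = 38.80 in^2
Piston speed v = Q_in/A_cap; rod-end outflow Q_out = v × A_ann = Q_in × A_ann/A_cap.

Q_out ≈ 45.8 gal/min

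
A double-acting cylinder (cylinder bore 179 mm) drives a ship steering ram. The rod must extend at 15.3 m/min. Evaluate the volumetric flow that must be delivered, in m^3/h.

Q ≈ 23.1 m^3/h

Cap-side area A_cap = π/4 × (179 mm)² = 25160 mm^2
Q = A × v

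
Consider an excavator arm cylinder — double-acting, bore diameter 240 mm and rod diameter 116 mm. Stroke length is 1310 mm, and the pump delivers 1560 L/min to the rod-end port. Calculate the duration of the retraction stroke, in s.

Rod-side annular area A_ann = π/4 × (240² − 116²) = 34670 mm^2
Swept volume V = A × L; t = V / Q = A·L / Q

t ≈ 1.75 s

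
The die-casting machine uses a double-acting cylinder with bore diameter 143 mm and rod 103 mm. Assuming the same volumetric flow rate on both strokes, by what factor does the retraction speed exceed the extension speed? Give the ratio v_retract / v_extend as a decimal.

Cap-side area A_cap = π/4 × (143 mm)² = 16060 mm^2
Rod-side annular area A_ann = π/4 × (143² − 103²) = 7728 mm^2
For equal Q, v ∝ 1/A, so v_ret/v_ext = A_cap/A_ann.

v_ret/v_ext ≈ 2.08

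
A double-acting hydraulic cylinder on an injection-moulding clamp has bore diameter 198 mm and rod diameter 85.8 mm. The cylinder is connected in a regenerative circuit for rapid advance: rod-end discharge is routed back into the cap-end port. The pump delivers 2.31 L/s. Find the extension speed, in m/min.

In regeneration the rod-end outflow joins the pump flow into the cap end, so the net volume the pump must supply per unit advance equals the rod cross-section area.
Rod cross-section A_rod = π/4 × (85.8 mm)² = 5782 mm^2
v = Q_pump / A_rod

v ≈ 24.0 m/min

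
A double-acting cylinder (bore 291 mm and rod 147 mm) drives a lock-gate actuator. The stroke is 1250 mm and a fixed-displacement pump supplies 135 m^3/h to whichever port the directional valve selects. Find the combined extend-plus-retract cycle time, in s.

Cap-side area A_cap = π/4 × (291 mm)² = 66510 mm^2
Rod-side annular area A_ann = π/4 × (291² − 147²) = 49540 mm^2
t_ext = A_cap·L/Q = 2.217 s
t_ret = A_ann·L/Q = 1.651 s
t_cycle = t_ext + t_ret

t ≈ 3.87 s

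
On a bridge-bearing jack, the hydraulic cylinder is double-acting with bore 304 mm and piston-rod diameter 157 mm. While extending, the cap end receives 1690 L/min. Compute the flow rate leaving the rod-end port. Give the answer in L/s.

Cap-side area A_cap = π/4 × (304 mm)² = 72580 mm^2
Rod-side annular area A_ann = π/4 × (304² − 157²) = 53220 mm^2
Piston speed v = Q_in/A_cap; rod-end outflow Q_out = v × A_ann = Q_in × A_ann/A_cap.

Q_out ≈ 20.7 L/s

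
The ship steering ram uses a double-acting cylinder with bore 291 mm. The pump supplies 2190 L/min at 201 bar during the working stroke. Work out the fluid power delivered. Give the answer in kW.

W ≈ 734 kW

Hydraulic power = P × Q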